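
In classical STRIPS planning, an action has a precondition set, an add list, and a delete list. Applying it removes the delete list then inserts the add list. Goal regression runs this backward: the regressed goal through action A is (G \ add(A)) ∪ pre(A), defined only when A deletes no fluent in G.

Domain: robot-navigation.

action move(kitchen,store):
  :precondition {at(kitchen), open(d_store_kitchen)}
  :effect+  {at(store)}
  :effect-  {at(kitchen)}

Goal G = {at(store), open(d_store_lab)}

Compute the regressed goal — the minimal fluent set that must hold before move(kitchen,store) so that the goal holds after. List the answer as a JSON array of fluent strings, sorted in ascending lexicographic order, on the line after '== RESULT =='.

Compute (G \ add) ∪ pre:
  G ∩ del = {}  (empty — regression defined)
  G \ add = {at(store), open(d_store_lab)} \ {at(store)} = {open(d_store_lab)}
  ∪ pre   = {open(d_store_lab)} ∪ {at(kitchen), open(d_store_kitchen)}
          = {at(kitchen), open(d_store_kitchen), open(d_store_lab)}

== RESULT ==
["at(kitchen)", "open(d_store_kitchen)", "open(d_store_lab)"]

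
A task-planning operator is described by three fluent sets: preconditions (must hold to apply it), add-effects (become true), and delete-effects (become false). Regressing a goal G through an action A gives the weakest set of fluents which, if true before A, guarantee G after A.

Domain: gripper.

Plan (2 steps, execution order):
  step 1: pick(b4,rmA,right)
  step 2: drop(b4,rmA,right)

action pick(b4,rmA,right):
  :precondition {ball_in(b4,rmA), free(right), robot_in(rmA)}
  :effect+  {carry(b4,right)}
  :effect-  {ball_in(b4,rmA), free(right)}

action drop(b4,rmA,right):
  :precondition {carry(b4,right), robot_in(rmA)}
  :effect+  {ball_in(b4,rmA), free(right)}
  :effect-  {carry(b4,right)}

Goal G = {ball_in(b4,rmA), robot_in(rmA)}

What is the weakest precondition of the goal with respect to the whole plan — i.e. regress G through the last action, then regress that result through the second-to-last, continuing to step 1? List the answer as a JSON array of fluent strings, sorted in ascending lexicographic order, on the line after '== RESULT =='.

Regress step by step:
  through step 2 (drop(b4,rmA,right)): drop {ball_in(b4,rmA)}, keep {robot_in(rmA)}, require {carry(b4,right), robot_in(rmA)}
    → {carry(b4,right), robot_in(rmA)}
  through step 1 (pick(b4,rmA,right)): drop {carry(b4,right)}, keep {robot_in(rmA)}, require {ball_in(b4,rmA), free(right), robot_in(rmA)}
    → {ball_in(b4,rmA), free(right), robot_in(rmA)}

== RESULT ==
["ball_in(b4,rmA)", "free(right)", "robot_in(rmA)"]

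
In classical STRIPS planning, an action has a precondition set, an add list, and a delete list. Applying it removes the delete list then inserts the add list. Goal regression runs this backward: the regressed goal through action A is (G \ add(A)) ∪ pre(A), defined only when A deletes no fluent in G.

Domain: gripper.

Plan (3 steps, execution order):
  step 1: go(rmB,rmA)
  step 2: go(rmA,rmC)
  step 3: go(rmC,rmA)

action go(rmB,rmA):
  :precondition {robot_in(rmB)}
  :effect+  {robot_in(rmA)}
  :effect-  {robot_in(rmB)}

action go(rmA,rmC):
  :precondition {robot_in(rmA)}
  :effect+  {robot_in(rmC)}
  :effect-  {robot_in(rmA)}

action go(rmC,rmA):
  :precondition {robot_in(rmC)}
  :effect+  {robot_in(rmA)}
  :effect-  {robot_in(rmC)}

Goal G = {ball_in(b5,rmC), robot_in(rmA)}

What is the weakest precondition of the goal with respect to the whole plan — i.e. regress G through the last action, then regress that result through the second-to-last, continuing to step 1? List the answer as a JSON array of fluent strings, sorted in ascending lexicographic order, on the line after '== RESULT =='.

Regress step by step:
  through step 3 (go(rmC,rmA)): drop {robot_in(rmA)}, keep {ball_in(b5,rmC)}, require {robot_in(rmC)}
    → {ball_in(b5,rmC), robot_in(rmC)}
  through step 2 (go(rmA,rmC)): drop {robot_in(rmC)}, keep {ball_in(b5,rmC)}, require {robot_in(rmA)}
    → {ball_in(b5,rmC), robot_in(rmA)}
  through step 1 (go(rmB,rmA)): drop {robot_in(rmA)}, keep {ball_in(b5,rmC)}, require {robot_in(rmB)}
    → {ball_in(b5,rmC), robot_in(rmB)}

== RESULT ==
["ball_in(b5,rmC)", "robot_in(rmB)"]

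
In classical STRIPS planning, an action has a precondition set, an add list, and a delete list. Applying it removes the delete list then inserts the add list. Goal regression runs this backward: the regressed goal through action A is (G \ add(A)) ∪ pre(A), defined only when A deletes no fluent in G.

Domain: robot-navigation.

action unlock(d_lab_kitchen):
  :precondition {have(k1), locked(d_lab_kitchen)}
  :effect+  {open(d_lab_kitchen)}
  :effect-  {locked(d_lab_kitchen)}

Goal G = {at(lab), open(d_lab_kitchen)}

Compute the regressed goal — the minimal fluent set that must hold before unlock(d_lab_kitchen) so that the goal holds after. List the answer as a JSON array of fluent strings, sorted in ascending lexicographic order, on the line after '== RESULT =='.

Regress:
  G ∩ del = {}  (empty — regression defined)
  G \ add = {at(lab), open(d_lab_kitchen)} \ {open(d_lab_kitchen)} = {at(lab)}
  ∪ pre   = {at(lab)} ∪ {have(k1), locked(d_lab_kitchen)}
          = {at(lab), have(k1), locked(d_lab_kitchen)}

== RESULT ==
["at(lab)", "have(k1)", "locked(d_lab_kitchen)"]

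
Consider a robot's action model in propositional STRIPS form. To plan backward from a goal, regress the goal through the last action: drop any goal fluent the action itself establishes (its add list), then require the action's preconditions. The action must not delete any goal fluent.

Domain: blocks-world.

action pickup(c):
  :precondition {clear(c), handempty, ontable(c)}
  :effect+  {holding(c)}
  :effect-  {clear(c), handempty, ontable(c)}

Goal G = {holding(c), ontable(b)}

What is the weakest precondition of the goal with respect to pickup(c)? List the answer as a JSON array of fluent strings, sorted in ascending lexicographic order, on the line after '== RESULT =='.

Compute (G \ add) ∪ pre:
  G ∩ del = {}  (empty — regression defined)
  G \ add = {holding(c), ontable(b)} \ {holding(c)} = {ontable(b)}
  ∪ pre   = {ontable(b)} ∪ {clear(c), handempty, ontable(c)}
          = {clear(c), handempty, ontable(b), ontable(c)}

== RESULT ==
["clear(c)", "handempty", "ontable(b)", "ontable(c)"]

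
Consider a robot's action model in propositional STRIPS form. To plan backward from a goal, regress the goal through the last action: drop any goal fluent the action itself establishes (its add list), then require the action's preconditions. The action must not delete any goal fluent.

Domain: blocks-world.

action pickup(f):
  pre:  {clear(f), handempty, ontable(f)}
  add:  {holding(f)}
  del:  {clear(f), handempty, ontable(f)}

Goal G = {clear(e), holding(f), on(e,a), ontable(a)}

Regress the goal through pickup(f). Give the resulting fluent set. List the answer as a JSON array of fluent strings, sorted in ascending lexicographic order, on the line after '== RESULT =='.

Regress:
  G ∩ del = {}  (empty — regression defined)
  G \ add = {clear(e), holding(f), on(e,a), ontable(a)} \ {holding(f)} = {clear(e), on(e,a), ontable(a)}
  ∪ pre   = {clear(e), on(e,a), ontable(a)} ∪ {clear(f), handempty, ontable(f)}
          = {clear(e), clear(f), handempty, on(e,a), ontable(a), ontable(f)}

== RESULT ==
["clear(e)", "clear(f)", "handempty", "on(e,a)", "ontable(a)", "ontable(f)"]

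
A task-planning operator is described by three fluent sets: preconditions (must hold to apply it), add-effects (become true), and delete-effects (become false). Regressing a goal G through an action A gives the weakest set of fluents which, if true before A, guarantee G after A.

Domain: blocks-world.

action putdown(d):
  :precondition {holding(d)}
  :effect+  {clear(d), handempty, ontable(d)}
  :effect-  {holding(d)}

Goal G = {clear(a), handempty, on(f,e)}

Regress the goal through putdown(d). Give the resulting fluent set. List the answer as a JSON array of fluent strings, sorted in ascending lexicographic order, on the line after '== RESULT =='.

Regress:
  G ∩ del = {}  (empty — regression defined)
  G \ add = {clear(a), handempty, on(f,e)} \ {clear(d), handempty, ontable(d)} = {clear(a), on(f,e)}
  ∪ pre   = {clear(a), on(f,e)} ∪ {holding(d)}
          = {clear(a), holding(d), on(f,e)}

== RESULT ==
["clear(a)", "holding(d)", "on(f,e)"]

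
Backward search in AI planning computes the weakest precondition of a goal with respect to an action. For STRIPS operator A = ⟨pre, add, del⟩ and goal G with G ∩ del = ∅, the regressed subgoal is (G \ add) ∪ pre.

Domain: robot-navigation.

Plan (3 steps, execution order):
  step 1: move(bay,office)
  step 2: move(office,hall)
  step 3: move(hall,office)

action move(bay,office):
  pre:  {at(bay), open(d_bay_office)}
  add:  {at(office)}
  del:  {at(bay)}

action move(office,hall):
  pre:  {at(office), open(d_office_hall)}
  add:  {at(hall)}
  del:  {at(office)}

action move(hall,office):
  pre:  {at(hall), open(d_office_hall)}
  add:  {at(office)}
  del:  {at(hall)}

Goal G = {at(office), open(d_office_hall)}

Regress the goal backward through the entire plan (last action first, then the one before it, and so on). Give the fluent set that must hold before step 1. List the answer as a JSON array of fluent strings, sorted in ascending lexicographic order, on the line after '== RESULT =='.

Regress step by step:
  through step 3 (move(hall,office)): drop {at(office)}, keep {open(d_office_hall)}, require {at(hall), open(d_office_hall)}
    → {at(hall), open(d_office_hall)}
  through step 2 (move(office,hall)): drop {at(hall)}, keep {open(d_office_hall)}, require {at(office), open(d_office_hall)}
    → {at(office), open(d_office_hall)}
  through step 1 (move(bay,office)): drop {at(office)}, keep {open(d_office_hall)}, require {at(bay), open(d_bay_office)}
    → {at(bay), open(d_bay_office), open(d_office_hall)}

== RESULT ==
["at(bay)", "open(d_bay_office)", "open(d_office_hall)"]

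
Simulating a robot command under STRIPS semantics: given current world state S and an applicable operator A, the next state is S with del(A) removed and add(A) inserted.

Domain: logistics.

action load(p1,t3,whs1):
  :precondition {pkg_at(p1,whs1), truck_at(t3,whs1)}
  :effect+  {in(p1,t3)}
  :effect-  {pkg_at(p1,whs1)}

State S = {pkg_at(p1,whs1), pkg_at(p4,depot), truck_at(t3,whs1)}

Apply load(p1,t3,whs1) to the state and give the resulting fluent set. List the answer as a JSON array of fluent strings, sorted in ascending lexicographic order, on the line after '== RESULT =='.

Compute (S \ del) ∪ add:
  pre ⊆ S: {pkg_at(p1,whs1), truck_at(t3,whs1)} ⊆ S  — applicable
  S \ del = {pkg_at(p4,depot), truck_at(t3,whs1)}
  ∪ add   = {in(p1,t3), pkg_at(p4,depot), truck_at(t3,whs1)}

== RESULT ==
["in(p1,t3)", "pkg_at(p4,depot)", "truck_at(t3,whs1)"]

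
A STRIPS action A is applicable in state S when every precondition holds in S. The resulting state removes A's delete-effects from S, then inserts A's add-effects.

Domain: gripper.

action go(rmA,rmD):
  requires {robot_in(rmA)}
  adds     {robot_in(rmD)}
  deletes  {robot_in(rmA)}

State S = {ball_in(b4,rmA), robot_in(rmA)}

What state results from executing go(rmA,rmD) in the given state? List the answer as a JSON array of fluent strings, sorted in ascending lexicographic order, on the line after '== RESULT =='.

Progress:
  pre ⊆ S: {robot_in(rmA)} ⊆ S  — applicable
  S \ del = {ball_in(b4,rmA)}
  ∪ add   = {ball_in(b4,rmA), robot_in(rmD)}

== RESULT ==
["ball_in(b4,rmA)", "robot_in(rmD)"]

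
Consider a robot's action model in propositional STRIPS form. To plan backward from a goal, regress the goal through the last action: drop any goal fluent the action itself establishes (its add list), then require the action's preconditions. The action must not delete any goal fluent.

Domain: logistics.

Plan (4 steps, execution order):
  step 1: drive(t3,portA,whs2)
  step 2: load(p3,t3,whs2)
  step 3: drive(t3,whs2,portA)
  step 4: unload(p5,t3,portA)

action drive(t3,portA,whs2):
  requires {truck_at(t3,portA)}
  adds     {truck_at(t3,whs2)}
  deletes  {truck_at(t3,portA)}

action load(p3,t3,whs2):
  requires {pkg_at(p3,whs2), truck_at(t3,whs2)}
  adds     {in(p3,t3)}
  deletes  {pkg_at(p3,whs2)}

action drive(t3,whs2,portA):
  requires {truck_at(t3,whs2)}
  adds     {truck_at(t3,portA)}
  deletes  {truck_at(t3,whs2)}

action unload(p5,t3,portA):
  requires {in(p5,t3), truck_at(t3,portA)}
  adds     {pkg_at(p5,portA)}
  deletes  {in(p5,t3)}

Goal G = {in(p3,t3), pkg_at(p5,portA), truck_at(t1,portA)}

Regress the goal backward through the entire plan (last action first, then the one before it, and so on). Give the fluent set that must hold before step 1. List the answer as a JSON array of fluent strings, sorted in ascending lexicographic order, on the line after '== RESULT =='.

Regress step by step:
  through step 4 (unload(p5,t3,portA)): drop {pkg_at(p5,portA)}, keep {in(p3,t3), truck_at(t1,portA)}, require {in(p5,t3), truck_at(t3,portA)}
    → {in(p3,t3), in(p5,t3), truck_at(t1,portA), truck_at(t3,portA)}
  through step 3 (drive(t3,whs2,portA)): drop {truck_at(t3,portA)}, keep {in(p3,t3), in(p5,t3), truck_at(t1,portA)}, require {truck_at(t3,whs2)}
    → {in(p3,t3), in(p5,t3), truck_at(t1,portA), truck_at(t3,whs2)}
  through step 2 (load(p3,t3,whs2)): drop {in(p3,t3)}, keep {in(p5,t3), truck_at(t1,portA), truck_at(t3,whs2)}, require {pkg_at(p3,whs2), truck_at(t3,whs2)}
    → {in(p5,t3), pkg_at(p3,whs2), truck_at(t1,portA), truck_at(t3,whs2)}
  through step 1 (drive(t3,portA,whs2)): drop {truck_at(t3,whs2)}, keep {in(p5,t3), pkg_at(p3,whs2), truck_at(t1,portA)}, require {truck_at(t3,portA)}
    → {in(p5,t3), pkg_at(p3,whs2), truck_at(t1,portA), truck_at(t3,portA)}

== RESULT ==
["in(p5,t3)", "pkg_at(p3,whs2)", "truck_at(t1,portA)", "truck_at(t3,portA)"]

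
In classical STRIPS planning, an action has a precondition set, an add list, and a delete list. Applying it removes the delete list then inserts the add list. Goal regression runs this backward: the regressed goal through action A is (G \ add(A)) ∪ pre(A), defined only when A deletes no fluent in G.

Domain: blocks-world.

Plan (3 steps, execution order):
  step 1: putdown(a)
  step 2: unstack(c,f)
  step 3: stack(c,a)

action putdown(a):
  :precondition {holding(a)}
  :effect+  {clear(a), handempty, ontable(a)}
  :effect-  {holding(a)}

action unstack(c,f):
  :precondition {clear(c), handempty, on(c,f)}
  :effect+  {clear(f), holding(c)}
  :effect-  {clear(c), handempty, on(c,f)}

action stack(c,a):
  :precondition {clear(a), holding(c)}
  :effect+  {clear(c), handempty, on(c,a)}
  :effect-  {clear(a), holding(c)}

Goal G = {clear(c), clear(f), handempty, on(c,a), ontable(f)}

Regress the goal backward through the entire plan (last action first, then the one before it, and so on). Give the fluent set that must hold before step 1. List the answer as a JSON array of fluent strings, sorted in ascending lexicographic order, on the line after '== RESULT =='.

Regress step by step:
  through step 3 (stack(c,a)): drop {clear(c), handempty, on(c,a)}, keep {clear(f), ontable(f)}, require {clear(a), holding(c)}
    → {clear(a), clear(f), holding(c), ontable(f)}
  through step 2 (unstack(c,f)): drop {clear(f), holding(c)}, keep {clear(a), ontable(f)}, require {clear(c), handempty, on(c,f)}
    → {clear(a), clear(c), handempty, on(c,f), ontable(f)}
  through step 1 (putdown(a)): drop {clear(a), handempty}, keep {clear(c), on(c,f), ontable(f)}, require {holding(a)}
    → {clear(c), holding(a), on(c,f), ontable(f)}

== RESULT ==
["clear(c)", "holding(a)", "on(c,f)", "ontable(f)"]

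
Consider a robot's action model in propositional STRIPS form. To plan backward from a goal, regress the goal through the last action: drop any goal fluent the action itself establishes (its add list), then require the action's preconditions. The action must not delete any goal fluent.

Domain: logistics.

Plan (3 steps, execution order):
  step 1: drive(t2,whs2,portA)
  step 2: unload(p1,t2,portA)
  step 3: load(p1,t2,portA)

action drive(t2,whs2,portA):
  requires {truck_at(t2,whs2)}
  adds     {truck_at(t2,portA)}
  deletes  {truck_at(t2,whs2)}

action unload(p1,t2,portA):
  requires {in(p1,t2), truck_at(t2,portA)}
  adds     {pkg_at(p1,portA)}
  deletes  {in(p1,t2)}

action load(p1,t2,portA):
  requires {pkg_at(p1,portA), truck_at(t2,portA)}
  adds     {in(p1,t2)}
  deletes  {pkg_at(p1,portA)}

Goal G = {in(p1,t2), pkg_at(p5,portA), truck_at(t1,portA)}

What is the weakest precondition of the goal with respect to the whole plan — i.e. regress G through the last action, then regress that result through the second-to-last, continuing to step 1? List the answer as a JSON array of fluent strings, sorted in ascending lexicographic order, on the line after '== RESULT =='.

Regress step by step:
  through step 3 (load(p1,t2,portA)): drop {in(p1,t2)}, keep {pkg_at(p5,portA), truck_at(t1,portA)}, require {pkg_at(p1,portA), truck_at(t2,portA)}
    → {pkg_at(p1,portA), pkg_at(p5,portA), truck_at(t1,portA), truck_at(t2,portA)}
  through step 2 (unload(p1,t2,portA)): drop {pkg_at(p1,portA)}, keep {pkg_at(p5,portA), truck_at(t1,portA), truck_at(t2,portA)}, require {in(p1,t2), truck_at(t2,portA)}
    → {in(p1,t2), pkg_at(p5,portA), truck_at(t1,portA), truck_at(t2,portA)}
  through step 1 (drive(t2,whs2,portA)): drop {truck_at(t2,portA)}, keep {in(p1,t2), pkg_at(p5,portA), truck_at(t1,portA)}, require {truck_at(t2,whs2)}
    → {in(p1,t2), pkg_at(p5,portA), truck_at(t1,portA), truck_at(t2,whs2)}

== RESULT ==
["in(p1,t2)", "pkg_at(p5,portA)", "truck_at(t1,portA)", "truck_at(t2,whs2)"]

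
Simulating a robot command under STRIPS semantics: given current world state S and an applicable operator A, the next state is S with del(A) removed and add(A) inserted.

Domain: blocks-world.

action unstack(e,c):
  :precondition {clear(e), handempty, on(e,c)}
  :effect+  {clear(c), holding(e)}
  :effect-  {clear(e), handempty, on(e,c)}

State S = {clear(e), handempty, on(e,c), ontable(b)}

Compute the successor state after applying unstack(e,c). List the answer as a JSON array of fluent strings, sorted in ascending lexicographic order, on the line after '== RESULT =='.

Compute (S \ del) ∪ add:
  pre ⊆ S: {clear(e), handempty, on(e,c)} ⊆ S  — applicable
  S \ del = {ontable(b)}
  ∪ add   = {clear(c), holding(e), ontable(b)}

== RESULT ==
["clear(c)", "holding(e)", "ontable(b)"]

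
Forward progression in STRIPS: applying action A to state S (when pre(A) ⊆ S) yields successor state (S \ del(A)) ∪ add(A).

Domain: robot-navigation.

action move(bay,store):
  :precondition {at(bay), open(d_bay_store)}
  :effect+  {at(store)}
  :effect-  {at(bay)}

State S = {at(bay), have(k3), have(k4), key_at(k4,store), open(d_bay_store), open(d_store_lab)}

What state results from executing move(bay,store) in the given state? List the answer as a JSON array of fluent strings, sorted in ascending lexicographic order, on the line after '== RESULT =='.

Progress:
  pre ⊆ S: {at(bay), open(d_bay_store)} ⊆ S  — applicable
  S \ del = {have(k3), have(k4), key_at(k4,store), open(d_bay_store), open(d_store_lab)}
  ∪ add   = {at(store), have(k3), have(k4), key_at(k4,store), open(d_bay_store), open(d_store_lab)}

== RESULT ==
["at(store)", "have(k3)", "have(k4)", "key_at(k4,store)", "open(d_bay_store)", "open(d_store_lab)"]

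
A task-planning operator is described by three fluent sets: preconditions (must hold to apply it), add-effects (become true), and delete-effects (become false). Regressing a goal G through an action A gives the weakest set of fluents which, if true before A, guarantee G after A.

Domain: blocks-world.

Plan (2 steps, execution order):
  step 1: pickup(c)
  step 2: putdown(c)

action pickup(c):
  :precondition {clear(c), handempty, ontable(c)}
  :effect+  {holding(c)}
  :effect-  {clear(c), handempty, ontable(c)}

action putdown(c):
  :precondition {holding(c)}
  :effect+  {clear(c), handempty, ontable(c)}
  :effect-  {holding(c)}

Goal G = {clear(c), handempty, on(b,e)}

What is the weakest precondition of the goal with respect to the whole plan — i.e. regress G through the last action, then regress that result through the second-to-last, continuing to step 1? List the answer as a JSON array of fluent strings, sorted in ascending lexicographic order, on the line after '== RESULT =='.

Work backward from the goal:
  through step 2 (putdown(c)): drop {clear(c), handempty}, keep {on(b,e)}, require {holding(c)}
    → {holding(c), on(b,e)}
  through step 1 (pickup(c)): drop {holding(c)}, keep {on(b,e)}, require {clear(c), handempty, ontable(c)}
    → {clear(c), handempty, on(b,e), ontable(c)}

== RESULT ==
["clear(c)", "handempty", "on(b,e)", "ontable(c)"]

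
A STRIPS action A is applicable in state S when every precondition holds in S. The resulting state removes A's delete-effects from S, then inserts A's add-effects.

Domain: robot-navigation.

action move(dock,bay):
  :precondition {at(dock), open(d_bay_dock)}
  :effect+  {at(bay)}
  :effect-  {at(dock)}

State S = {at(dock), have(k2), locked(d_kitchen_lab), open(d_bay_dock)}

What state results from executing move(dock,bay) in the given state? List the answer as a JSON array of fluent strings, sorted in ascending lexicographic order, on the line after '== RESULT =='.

Compute (S \ del) ∪ add:
  pre ⊆ S: {at(dock), open(d_bay_dock)} ⊆ S  — applicable
  S \ del = {have(k2), locked(d_kitchen_lab), open(d_bay_dock)}
  ∪ add   = {at(bay), have(k2), locked(d_kitchen_lab), open(d_bay_dock)}

== RESULT ==
["at(bay)", "have(k2)", "locked(d_kitchen_lab)", "open(d_bay_dock)"]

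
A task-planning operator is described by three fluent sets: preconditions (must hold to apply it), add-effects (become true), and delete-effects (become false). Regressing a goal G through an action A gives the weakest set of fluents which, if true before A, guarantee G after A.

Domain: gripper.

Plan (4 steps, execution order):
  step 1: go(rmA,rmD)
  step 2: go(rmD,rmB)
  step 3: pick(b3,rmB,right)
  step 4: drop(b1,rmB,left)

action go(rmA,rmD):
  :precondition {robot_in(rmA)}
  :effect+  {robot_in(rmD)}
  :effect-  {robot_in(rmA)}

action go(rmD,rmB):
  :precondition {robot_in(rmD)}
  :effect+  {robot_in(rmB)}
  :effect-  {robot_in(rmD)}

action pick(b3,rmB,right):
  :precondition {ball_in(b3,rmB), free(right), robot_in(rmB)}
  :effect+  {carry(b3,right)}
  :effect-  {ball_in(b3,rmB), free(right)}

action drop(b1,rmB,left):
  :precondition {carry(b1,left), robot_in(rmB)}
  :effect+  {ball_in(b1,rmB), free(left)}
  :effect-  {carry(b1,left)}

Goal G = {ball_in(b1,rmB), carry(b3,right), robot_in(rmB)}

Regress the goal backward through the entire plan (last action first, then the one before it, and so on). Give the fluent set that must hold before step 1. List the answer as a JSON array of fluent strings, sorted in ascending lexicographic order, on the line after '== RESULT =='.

Work backward from the goal:
  through step 4 (drop(b1,rmB,left)): drop {ball_in(b1,rmB)}, keep {carry(b3,right), robot_in(rmB)}, require {carry(b1,left), robot_in(rmB)}
    → {carry(b1,left), carry(b3,right), robot_in(rmB)}
  through step 3 (pick(b3,rmB,right)): drop {carry(b3,right)}, keep {carry(b1,left), robot_in(rmB)}, require {ball_in(b3,rmB), free(right), robot_in(rmB)}
    → {ball_in(b3,rmB), carry(b1,left), free(right), robot_in(rmB)}
  through step 2 (go(rmD,rmB)): drop {robot_in(rmB)}, keep {ball_in(b3,rmB), carry(b1,left), free(right)}, require {robot_in(rmD)}
    → {ball_in(b3,rmB), carry(b1,left), free(right), robot_in(rmD)}
  through step 1 (go(rmA,rmD)): drop {robot_in(rmD)}, keep {ball_in(b3,rmB), carry(b1,left), free(right)}, require {robot_in(rmA)}
    → {ball_in(b3,rmB), carry(b1,left), free(right), robot_in(rmA)}

== RESULT ==
["ball_in(b3,rmB)", "carry(b1,left)", "free(right)", "robot_in(rmA)"]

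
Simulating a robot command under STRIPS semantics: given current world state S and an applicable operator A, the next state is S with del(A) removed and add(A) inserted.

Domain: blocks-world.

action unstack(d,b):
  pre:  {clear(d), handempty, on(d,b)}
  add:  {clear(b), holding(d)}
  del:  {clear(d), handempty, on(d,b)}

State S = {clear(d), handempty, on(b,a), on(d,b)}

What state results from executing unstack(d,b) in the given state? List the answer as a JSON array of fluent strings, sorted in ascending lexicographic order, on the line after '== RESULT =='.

Compute (S \ del) ∪ add:
  pre ⊆ S: {clear(d), handempty, on(d,b)} ⊆ S  — applicable
  S \ del = {on(b,a)}
  ∪ add   = {clear(b), holding(d), on(b,a)}

== RESULT ==
["clear(b)", "holding(d)", "on(b,a)"]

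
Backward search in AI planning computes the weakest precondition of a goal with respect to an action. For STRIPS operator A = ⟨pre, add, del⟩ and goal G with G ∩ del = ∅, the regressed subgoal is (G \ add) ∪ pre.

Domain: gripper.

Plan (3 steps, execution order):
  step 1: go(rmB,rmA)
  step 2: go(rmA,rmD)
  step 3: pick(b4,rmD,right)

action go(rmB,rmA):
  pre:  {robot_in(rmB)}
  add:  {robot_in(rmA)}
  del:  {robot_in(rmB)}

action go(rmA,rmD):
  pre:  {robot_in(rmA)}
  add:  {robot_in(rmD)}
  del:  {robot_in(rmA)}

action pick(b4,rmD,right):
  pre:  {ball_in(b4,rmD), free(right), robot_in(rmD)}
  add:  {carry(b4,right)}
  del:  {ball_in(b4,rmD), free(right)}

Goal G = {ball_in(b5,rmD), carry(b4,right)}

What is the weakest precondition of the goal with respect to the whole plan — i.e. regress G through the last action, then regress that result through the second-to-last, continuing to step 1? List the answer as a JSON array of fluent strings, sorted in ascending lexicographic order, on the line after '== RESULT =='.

Work backward from the goal:
  through step 3 (pick(b4,rmD,right)): drop {carry(b4,right)}, keep {ball_in(b5,rmD)}, require {ball_in(b4,rmD), free(right), robot_in(rmD)}
    → {ball_in(b4,rmD), ball_in(b5,rmD), free(right), robot_in(rmD)}
  through step 2 (go(rmA,rmD)): drop {robot_in(rmD)}, keep {ball_in(b4,rmD), ball_in(b5,rmD), free(right)}, require {robot_in(rmA)}
    → {ball_in(b4,rmD), ball_in(b5,rmD), free(right), robot_in(rmA)}
  through step 1 (go(rmB,rmA)): drop {robot_in(rmA)}, keep {ball_in(b4,rmD), ball_in(b5,rmD), free(right)}, require {robot_in(rmB)}
    → {ball_in(b4,rmD), ball_in(b5,rmD), free(right), robot_in(rmB)}

== RESULT ==
["ball_in(b4,rmD)", "ball_in(b5,rmD)", "free(right)", "robot_in(rmB)"]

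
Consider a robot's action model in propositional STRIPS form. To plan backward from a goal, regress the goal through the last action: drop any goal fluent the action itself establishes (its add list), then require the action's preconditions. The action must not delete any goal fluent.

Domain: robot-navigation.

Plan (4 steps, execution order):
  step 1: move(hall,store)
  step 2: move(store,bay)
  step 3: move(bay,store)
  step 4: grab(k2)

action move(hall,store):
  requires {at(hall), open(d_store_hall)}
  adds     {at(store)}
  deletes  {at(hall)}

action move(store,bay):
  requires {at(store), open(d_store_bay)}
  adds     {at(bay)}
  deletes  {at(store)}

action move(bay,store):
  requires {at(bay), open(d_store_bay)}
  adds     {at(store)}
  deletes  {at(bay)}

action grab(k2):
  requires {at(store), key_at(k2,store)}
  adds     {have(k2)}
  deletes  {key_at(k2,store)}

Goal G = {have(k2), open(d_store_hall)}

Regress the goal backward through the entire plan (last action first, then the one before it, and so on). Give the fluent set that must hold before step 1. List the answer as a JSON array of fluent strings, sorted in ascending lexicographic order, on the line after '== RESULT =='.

Regress step by step:
  through step 4 (grab(k2)): drop {have(k2)}, keep {open(d_store_hall)}, require {at(store), key_at(k2,store)}
    → {at(store), key_at(k2,store), open(d_store_hall)}
  through step 3 (move(bay,store)): drop {at(store)}, keep {key_at(k2,store), open(d_store_hall)}, require {at(bay), open(d_store_bay)}
    → {at(bay), key_at(k2,store), open(d_store_bay), open(d_store_hall)}
  through step 2 (move(store,bay)): drop {at(bay)}, keep {key_at(k2,store), open(d_store_bay), open(d_store_hall)}, require {at(store), open(d_store_bay)}
    → {at(store), key_at(k2,store), open(d_store_bay), open(d_store_hall)}
  through step 1 (move(hall,store)): drop {at(store)}, keep {key_at(k2,store), open(d_store_bay), open(d_store_hall)}, require {at(hall), open(d_store_hall)}
    → {at(hall), key_at(k2,store), open(d_store_bay), open(d_store_hall)}

== RESULT ==
["at(hall)", "key_at(k2,store)", "open(d_store_bay)", "open(d_store_hall)"]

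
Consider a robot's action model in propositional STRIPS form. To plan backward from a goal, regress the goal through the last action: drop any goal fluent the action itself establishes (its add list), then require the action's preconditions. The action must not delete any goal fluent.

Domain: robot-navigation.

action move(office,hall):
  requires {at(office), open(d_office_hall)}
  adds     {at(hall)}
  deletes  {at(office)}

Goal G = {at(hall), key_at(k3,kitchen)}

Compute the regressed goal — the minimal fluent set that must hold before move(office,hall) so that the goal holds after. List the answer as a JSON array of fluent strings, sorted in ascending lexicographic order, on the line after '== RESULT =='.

Compute (G \ add) ∪ pre:
  G ∩ del = {}  (empty — regression defined)
  G \ add = {at(hall), key_at(k3,kitchen)} \ {at(hall)} = {key_at(k3,kitchen)}
  ∪ pre   = {key_at(k3,kitchen)} ∪ {at(office), open(d_office_hall)}
          = {at(office), key_at(k3,kitchen), open(d_office_hall)}

== RESULT ==
["at(office)", "key_at(k3,kitchen)", "open(d_office_hall)"]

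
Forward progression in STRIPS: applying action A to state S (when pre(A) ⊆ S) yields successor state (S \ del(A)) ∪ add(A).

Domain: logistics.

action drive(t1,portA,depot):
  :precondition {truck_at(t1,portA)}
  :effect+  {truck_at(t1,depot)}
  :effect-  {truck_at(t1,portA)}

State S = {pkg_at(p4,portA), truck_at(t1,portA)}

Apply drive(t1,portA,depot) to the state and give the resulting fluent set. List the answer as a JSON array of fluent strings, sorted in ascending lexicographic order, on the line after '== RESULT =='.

Progress:
  pre ⊆ S: {truck_at(t1,portA)} ⊆ S  — applicable
  S \ del = {pkg_at(p4,portA)}
  ∪ add   = {pkg_at(p4,portA), truck_at(t1,depot)}

== RESULT ==
["pkg_at(p4,portA)", "truck_at(t1,depot)"]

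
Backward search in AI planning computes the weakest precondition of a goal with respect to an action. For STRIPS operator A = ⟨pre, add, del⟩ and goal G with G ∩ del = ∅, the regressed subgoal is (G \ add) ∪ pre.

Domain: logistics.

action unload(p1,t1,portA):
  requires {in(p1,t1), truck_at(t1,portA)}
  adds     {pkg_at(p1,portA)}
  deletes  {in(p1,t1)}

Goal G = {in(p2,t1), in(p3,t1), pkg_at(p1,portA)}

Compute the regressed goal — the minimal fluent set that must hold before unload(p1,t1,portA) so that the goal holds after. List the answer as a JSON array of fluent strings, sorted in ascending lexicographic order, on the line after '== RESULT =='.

Compute (G \ add) ∪ pre:
  G ∩ del = {}  (empty — regression defined)
  G \ add = {in(p2,t1), in(p3,t1), pkg_at(p1,portA)} \ {pkg_at(p1,portA)} = {in(p2,t1), in(p3,t1)}
  ∪ pre   = {in(p2,t1), in(p3,t1)} ∪ {in(p1,t1), truck_at(t1,portA)}
          = {in(p1,t1), in(p2,t1), in(p3,t1), truck_at(t1,portA)}

== RESULT ==
["in(p1,t1)", "in(p2,t1)", "in(p3,t1)", "truck_at(t1,portA)"]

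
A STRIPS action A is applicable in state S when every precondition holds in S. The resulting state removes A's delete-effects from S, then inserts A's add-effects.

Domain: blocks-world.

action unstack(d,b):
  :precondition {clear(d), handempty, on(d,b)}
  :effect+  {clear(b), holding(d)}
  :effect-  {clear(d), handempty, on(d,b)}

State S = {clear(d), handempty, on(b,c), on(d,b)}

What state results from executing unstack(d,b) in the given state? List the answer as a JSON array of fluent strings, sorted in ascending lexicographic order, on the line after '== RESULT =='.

Compute (S \ del) ∪ add:
  pre ⊆ S: {clear(d), handempty, on(d,b)} ⊆ S  — applicable
  S \ del = {on(b,c)}
  ∪ add   = {clear(b), holding(d), on(b,c)}

== RESULT ==
["clear(b)", "holding(d)", "on(b,c)"]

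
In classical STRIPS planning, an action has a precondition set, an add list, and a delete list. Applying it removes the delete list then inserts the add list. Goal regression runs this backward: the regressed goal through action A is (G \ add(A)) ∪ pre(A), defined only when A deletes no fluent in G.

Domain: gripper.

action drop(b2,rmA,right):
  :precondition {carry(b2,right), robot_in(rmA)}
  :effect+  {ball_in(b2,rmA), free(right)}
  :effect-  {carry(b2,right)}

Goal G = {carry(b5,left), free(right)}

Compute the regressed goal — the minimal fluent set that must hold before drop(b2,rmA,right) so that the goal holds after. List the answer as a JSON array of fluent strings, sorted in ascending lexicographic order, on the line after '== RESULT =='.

Regress:
  G ∩ del = {}  (empty — regression defined)
  G \ add = {carry(b5,left), free(right)} \ {ball_in(b2,rmA), free(right)} = {carry(b5,left)}
  ∪ pre   = {carry(b5,left)} ∪ {carry(b2,right), robot_in(rmA)}
          = {carry(b2,right), carry(b5,left), robot_in(rmA)}

== RESULT ==
["carry(b2,right)", "carry(b5,left)", "robot_in(rmA)"]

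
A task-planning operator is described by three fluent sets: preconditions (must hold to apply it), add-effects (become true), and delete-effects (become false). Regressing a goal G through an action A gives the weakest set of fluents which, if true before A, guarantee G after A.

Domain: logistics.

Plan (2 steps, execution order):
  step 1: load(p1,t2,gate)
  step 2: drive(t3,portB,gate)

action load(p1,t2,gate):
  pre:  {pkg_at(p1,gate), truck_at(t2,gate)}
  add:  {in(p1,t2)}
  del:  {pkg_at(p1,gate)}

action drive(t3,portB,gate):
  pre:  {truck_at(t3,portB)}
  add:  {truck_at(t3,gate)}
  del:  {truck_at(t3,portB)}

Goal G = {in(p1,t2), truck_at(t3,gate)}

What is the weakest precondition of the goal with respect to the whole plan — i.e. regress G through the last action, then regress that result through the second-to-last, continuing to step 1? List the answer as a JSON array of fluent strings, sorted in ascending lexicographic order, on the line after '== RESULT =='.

Regress step by step:
  through step 2 (drive(t3,portB,gate)): drop {truck_at(t3,gate)}, keep {in(p1,t2)}, require {truck_at(t3,portB)}
    → {in(p1,t2), truck_at(t3,portB)}
  through step 1 (load(p1,t2,gate)): drop {in(p1,t2)}, keep {truck_at(t3,portB)}, require {pkg_at(p1,gate), truck_at(t2,gate)}
    → {pkg_at(p1,gate), truck_at(t2,gate), truck_at(t3,portB)}

== RESULT ==
["pkg_at(p1,gate)", "truck_at(t2,gate)", "truck_at(t3,portB)"]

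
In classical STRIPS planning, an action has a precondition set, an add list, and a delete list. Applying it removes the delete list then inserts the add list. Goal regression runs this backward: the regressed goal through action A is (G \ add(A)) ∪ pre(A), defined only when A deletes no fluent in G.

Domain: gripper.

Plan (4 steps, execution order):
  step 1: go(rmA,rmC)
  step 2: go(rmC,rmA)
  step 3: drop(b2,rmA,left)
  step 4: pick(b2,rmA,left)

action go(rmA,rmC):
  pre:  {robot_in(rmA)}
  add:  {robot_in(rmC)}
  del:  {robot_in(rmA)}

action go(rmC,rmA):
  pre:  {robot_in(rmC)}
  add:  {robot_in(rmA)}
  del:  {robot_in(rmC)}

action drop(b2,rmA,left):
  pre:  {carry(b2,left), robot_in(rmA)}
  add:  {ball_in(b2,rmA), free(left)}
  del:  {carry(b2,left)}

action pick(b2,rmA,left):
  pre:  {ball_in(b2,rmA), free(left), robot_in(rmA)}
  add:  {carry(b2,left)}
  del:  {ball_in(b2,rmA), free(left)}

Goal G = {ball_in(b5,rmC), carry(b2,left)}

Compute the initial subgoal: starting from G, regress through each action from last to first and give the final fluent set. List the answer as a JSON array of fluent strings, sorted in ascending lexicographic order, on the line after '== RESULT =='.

Work backward from the goal:
  through step 4 (pick(b2,rmA,left)): drop {carry(b2,left)}, keep {ball_in(b5,rmC)}, require {ball_in(b2,rmA), free(left), robot_in(rmA)}
    → {ball_in(b2,rmA), ball_in(b5,rmC), free(left), robot_in(rmA)}
  through step 3 (drop(b2,rmA,left)): drop {ball_in(b2,rmA), free(left)}, keep {ball_in(b5,rmC), robot_in(rmA)}, require {carry(b2,left), robot_in(rmA)}
    → {ball_in(b5,rmC), carry(b2,left), robot_in(rmA)}
  through step 2 (go(rmC,rmA)): drop {robot_in(rmA)}, keep {ball_in(b5,rmC), carry(b2,left)}, require {robot_in(rmC)}
    → {ball_in(b5,rmC), carry(b2,left), robot_in(rmC)}
  through step 1 (go(rmA,rmC)): drop {robot_in(rmC)}, keep {ball_in(b5,rmC), carry(b2,left)}, require {robot_in(rmA)}
    → {ball_in(b5,rmC), carry(b2,left), robot_in(rmA)}

== RESULT ==
["ball_in(b5,rmC)", "carry(b2,left)", "robot_in(rmA)"]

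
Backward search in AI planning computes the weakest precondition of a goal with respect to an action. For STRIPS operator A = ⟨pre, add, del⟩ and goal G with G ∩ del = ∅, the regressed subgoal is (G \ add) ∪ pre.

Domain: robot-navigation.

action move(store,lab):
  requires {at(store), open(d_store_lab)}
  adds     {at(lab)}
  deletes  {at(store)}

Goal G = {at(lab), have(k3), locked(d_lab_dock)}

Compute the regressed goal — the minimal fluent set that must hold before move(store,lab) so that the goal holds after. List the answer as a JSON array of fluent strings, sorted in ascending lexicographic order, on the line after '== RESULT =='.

Compute (G \ add) ∪ pre:
  G ∩ del = {}  (empty — regression defined)
  G \ add = {at(lab), have(k3), locked(d_lab_dock)} \ {at(lab)} = {have(k3), locked(d_lab_dock)}
  ∪ pre   = {have(k3), locked(d_lab_dock)} ∪ {at(store), open(d_store_lab)}
          = {at(store), have(k3), locked(d_lab_dock), open(d_store_lab)}

== RESULT ==
["at(store)", "have(k3)", "locked(d_lab_dock)", "open(d_store_lab)"]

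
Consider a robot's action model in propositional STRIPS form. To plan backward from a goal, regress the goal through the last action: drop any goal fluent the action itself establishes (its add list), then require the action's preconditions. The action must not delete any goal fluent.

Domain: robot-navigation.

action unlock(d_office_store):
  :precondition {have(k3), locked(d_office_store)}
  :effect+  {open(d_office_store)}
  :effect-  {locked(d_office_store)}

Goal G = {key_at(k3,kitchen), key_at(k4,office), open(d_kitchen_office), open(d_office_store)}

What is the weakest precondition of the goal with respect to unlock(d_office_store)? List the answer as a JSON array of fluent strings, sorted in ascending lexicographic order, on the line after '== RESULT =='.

Regress:
  G ∩ del = {}  (empty — regression defined)
  G \ add = {key_at(k3,kitchen), key_at(k4,office), open(d_kitchen_office), open(d_office_store)} \ {open(d_office_store)} = {key_at(k3,kitchen), key_at(k4,office), open(d_kitchen_office)}
  ∪ pre   = {key_at(k3,kitchen), key_at(k4,office), open(d_kitchen_office)} ∪ {have(k3), locked(d_office_store)}
          = {have(k3), key_at(k3,kitchen), key_at(k4,office), locked(d_office_store), open(d_kitchen_office)}

== RESULT ==
["have(k3)", "key_at(k3,kitchen)", "key_at(k4,office)", "locked(d_office_store)", "open(d_kitchen_office)"]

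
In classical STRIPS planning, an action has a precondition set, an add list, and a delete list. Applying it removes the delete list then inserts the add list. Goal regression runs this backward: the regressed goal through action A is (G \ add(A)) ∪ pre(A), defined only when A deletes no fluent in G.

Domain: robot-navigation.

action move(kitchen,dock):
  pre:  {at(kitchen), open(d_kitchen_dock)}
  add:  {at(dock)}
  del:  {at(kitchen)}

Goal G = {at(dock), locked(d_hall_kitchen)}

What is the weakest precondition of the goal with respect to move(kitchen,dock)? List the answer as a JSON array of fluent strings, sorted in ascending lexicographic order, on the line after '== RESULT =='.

Compute (G \ add) ∪ pre:
  G ∩ del = {}  (empty — regression defined)
  G \ add = {at(dock), locked(d_hall_kitchen)} \ {at(dock)} = {locked(d_hall_kitchen)}
  ∪ pre   = {locked(d_hall_kitchen)} ∪ {at(kitchen), open(d_kitchen_dock)}
          = {at(kitchen), locked(d_hall_kitchen), open(d_kitchen_dock)}

== RESULT ==
["at(kitchen)", "locked(d_hall_kitchen)", "open(d_kitchen_dock)"]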